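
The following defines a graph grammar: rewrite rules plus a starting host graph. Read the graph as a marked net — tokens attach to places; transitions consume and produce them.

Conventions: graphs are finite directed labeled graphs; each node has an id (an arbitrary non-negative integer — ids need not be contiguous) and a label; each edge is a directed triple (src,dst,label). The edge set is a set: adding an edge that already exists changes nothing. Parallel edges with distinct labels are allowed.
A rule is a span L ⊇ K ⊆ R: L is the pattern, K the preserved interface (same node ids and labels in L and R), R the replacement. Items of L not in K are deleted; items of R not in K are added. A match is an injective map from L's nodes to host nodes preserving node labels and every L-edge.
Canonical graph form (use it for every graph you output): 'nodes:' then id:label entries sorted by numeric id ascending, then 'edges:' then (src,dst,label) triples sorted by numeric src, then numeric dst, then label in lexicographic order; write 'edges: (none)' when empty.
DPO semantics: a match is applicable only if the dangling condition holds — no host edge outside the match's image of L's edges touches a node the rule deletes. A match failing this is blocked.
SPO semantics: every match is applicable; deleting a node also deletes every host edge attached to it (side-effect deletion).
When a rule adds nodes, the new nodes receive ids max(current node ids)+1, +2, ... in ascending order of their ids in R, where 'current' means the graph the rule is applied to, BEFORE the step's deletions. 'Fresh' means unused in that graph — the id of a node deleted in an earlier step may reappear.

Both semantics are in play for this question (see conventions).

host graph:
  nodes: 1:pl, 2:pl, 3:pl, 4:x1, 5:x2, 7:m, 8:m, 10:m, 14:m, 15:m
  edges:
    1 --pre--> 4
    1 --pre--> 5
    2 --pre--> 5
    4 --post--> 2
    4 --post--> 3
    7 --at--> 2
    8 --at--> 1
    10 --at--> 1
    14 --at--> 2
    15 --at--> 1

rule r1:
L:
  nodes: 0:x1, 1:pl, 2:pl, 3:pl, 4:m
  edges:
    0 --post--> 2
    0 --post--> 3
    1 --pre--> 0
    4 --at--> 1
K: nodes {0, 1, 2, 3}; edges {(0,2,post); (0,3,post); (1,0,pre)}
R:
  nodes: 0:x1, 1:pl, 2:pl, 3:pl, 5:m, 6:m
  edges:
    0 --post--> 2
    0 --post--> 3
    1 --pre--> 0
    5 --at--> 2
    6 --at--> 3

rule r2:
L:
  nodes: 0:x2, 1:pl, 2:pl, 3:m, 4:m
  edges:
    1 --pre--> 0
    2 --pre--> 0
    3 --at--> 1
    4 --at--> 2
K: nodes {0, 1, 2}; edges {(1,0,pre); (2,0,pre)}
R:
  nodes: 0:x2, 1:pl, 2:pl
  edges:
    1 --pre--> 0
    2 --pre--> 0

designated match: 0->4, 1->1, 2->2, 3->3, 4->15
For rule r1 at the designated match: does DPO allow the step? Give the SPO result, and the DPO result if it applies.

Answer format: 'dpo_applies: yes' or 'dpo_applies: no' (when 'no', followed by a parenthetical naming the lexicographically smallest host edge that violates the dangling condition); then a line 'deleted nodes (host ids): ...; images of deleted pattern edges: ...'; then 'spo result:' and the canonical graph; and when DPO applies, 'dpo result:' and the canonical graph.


dpo_applies: yes
deleted nodes (host ids): 15; images of deleted pattern edges: (15,1,at)
spo result:
nodes: 1:pl, 2:pl, 3:pl, 4:x1, 5:x2, 7:m, 8:m, 10:m, 14:m, 16:m, 17:m
edges: (1,4,pre); (1,5,pre); (2,5,pre); (4,2,post); (4,3,post); (7,2,at); (8,1,at); (10,1,at); (14,2,at); (16,2,at); (17,3,at)
dpo result:
nodes: 1:pl, 2:pl, 3:pl, 4:x1, 5:x2, 7:m, 8:m, 10:m, 14:m, 16:m, 17:m
edges: (1,4,pre); (1,5,pre); (2,5,pre); (4,2,post); (4,3,post); (7,2,at); (8,1,at); (10,1,at); (14,2,at); (16,2,at); (17,3,at)


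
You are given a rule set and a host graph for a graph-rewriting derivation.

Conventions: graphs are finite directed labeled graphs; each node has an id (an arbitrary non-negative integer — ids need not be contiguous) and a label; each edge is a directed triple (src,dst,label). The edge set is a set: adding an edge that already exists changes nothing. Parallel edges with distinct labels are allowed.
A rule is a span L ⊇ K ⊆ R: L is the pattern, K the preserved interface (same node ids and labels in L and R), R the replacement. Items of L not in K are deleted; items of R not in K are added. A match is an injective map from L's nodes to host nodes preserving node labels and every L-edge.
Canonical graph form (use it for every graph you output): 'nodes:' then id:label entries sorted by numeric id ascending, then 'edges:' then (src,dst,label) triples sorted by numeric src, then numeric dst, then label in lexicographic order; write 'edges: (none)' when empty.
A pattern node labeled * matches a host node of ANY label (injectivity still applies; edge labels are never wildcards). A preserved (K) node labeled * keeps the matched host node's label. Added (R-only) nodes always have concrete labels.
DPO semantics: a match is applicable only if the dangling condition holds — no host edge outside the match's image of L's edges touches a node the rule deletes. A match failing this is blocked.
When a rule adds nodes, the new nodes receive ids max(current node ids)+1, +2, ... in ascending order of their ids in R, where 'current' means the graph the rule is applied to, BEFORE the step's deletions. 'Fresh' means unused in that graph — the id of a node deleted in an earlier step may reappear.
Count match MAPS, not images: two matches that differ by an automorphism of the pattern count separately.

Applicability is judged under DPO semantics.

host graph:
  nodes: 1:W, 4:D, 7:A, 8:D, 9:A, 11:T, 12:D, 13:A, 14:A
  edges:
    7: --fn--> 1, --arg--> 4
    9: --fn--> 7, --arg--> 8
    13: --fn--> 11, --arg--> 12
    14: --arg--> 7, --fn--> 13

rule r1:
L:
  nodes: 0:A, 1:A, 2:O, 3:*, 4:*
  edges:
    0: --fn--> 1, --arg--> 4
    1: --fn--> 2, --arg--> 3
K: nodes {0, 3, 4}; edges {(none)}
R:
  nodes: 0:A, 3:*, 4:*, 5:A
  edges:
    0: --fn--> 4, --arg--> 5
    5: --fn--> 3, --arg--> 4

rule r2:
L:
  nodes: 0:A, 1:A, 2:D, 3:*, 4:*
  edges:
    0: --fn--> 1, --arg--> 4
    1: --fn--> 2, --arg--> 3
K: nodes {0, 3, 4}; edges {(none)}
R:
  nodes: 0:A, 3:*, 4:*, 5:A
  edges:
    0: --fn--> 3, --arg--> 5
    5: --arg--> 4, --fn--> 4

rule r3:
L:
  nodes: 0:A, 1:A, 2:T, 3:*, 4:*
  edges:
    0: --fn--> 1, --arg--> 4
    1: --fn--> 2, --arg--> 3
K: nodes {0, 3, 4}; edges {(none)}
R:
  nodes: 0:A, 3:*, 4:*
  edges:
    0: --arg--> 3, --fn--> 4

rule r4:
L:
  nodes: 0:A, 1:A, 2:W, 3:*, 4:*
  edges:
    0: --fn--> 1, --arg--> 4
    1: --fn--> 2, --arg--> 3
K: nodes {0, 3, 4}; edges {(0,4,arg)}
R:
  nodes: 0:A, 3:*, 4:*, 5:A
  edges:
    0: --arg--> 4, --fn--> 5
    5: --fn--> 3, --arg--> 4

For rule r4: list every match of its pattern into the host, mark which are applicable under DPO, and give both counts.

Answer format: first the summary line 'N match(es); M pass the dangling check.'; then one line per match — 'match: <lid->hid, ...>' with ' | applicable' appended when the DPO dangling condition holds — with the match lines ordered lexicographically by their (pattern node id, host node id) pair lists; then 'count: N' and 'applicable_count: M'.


1 match(es); 0 pass the dangling check.
match: 0->9, 1->7, 2->1, 3->4, 4->8
count: 1
applicable_count: 0


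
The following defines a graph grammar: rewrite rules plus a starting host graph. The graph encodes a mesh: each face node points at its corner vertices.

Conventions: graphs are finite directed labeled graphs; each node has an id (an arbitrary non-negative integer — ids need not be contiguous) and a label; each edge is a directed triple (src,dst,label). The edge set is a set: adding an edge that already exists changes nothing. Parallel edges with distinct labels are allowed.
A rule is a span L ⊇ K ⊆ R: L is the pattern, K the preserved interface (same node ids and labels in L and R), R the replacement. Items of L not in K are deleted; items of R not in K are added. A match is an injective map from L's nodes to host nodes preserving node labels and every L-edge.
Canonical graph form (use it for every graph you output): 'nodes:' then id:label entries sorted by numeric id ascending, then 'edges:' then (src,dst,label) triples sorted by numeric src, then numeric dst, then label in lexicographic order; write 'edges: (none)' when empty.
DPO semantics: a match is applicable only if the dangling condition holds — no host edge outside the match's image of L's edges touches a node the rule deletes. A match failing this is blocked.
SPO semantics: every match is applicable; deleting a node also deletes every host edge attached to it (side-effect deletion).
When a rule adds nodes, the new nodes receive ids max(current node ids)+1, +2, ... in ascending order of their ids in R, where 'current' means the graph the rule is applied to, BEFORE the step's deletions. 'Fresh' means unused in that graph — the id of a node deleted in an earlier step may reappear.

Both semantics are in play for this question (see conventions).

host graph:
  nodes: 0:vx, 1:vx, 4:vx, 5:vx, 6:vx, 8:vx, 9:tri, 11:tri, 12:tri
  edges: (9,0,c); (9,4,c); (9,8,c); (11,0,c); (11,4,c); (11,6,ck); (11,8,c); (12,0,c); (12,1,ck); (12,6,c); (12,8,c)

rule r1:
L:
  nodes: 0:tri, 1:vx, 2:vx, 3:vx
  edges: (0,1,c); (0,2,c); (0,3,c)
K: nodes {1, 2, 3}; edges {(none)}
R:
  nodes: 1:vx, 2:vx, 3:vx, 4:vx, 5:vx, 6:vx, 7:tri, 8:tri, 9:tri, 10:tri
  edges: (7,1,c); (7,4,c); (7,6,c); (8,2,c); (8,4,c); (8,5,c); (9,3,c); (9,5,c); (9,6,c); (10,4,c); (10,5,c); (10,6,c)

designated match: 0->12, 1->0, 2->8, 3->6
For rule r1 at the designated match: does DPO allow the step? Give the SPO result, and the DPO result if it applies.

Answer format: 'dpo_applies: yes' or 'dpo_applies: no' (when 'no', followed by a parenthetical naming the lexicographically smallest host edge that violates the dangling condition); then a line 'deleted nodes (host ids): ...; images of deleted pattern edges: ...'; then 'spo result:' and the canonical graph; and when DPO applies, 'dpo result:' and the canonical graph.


dpo_applies: no
(the rule deletes node 12, which keeps host edge (12,1,ck) outside the match image — the dangling condition fails, DPO blocks; SPO proceeds and side-deletes such edges)
deleted nodes (host ids): 12; images of deleted pattern edges: (12,0,c); (12,6,c); (12,8,c)
spo result:
nodes: 0:vx, 1:vx, 4:vx, 5:vx, 6:vx, 8:vx, 9:tri, 11:tri, 13:vx, 14:vx, 15:vx, 16:tri, 17:tri, 18:tri, 19:tri
edges: (9,0,c); (9,4,c); (9,8,c); (11,0,c); (11,4,c); (11,6,ck); (11,8,c); (16,0,c); (16,13,c); (16,15,c); (17,8,c); (17,13,c); (17,14,c); (18,6,c); (18,14,c); (18,15,c); (19,13,c); (19,14,c); (19,15,c)


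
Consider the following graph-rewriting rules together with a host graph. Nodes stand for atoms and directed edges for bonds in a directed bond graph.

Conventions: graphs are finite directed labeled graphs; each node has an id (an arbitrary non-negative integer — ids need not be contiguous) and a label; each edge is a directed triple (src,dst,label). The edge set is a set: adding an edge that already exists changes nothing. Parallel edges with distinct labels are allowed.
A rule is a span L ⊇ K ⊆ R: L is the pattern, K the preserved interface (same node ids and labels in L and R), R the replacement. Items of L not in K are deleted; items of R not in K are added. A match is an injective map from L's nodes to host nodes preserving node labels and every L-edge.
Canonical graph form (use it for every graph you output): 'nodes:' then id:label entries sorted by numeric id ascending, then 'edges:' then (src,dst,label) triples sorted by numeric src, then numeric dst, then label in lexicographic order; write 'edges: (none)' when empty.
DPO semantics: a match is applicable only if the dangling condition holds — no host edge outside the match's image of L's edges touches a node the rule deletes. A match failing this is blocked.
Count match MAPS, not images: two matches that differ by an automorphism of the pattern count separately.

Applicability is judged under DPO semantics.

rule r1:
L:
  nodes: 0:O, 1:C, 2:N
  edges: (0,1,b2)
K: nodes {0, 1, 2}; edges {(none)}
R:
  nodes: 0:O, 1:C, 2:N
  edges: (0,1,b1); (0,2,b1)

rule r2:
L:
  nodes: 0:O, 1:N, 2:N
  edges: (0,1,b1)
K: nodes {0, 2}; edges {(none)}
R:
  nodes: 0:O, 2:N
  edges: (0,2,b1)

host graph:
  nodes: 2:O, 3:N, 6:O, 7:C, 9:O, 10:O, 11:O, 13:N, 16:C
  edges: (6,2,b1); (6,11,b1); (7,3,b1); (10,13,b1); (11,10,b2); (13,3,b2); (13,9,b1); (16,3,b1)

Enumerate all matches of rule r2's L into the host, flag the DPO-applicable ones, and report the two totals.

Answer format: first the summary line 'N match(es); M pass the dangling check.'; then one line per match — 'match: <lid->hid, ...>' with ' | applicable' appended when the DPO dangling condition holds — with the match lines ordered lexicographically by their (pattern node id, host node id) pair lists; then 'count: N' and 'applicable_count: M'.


1 match(es); 0 pass the dangling check.
match: 0->10, 1->13, 2->3
count: 1
applicable_count: 0


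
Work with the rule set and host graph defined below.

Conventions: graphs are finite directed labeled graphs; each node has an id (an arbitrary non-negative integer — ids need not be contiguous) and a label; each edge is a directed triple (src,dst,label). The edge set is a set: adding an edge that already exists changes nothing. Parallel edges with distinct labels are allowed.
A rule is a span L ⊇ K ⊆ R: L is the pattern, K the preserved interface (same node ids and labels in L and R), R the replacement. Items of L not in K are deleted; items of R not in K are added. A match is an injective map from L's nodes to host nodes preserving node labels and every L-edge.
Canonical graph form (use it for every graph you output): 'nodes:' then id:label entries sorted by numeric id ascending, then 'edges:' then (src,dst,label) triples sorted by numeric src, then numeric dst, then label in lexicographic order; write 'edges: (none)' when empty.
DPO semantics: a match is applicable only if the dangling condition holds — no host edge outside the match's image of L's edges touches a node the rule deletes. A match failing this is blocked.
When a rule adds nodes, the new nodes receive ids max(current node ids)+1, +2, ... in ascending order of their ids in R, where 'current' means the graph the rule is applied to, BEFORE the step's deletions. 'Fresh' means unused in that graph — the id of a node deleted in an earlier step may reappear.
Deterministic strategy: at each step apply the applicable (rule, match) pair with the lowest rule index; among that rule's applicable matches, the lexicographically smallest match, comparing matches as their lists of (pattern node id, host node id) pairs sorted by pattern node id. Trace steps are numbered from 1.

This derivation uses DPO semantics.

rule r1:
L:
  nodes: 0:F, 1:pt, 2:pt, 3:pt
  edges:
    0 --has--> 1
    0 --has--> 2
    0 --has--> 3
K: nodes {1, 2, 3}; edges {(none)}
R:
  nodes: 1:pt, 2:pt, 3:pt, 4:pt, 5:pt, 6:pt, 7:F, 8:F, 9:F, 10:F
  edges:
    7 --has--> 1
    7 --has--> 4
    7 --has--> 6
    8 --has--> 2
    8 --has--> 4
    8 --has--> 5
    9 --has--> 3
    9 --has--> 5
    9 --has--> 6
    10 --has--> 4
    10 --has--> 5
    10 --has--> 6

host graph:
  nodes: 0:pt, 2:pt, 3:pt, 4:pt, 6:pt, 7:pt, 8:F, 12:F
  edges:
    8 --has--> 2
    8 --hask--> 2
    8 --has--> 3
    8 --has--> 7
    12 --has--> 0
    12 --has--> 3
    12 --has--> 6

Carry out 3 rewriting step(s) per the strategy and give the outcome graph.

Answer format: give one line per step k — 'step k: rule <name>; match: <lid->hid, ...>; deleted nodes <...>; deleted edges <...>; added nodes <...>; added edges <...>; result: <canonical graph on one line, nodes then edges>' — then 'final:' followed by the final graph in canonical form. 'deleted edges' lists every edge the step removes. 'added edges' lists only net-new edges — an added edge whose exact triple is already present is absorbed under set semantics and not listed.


step 1: rule r1; match: 0->12, 1->0, 2->3, 3->6; deleted nodes 12; deleted edges (12,0,has); (12,3,has); (12,6,has); added nodes 13, 14, 15, 16, 17, 18, 19; added edges (16,0,has); (16,13,has); (16,15,has); (17,3,has); (17,13,has); (17,14,has); (18,6,has); (18,14,has); (18,15,has); (19,13,has); (19,14,has); (19,15,has); result: nodes: 0:pt, 2:pt, 3:pt, 4:pt, 6:pt, 7:pt, 8:F, 13:pt, 14:pt, 15:pt, 16:F, 17:F, 18:F, 19:F edges: (8,2,has); (8,2,hask); (8,3,has); (8,7,has); (16,0,has); (16,13,has); (16,15,has); (17,3,has); (17,13,has); (17,14,has); (18,6,has); (18,14,has); (18,15,has); (19,13,has); (19,14,has); (19,15,has)
step 2: rule r1; match: 0->16, 1->0, 2->13, 3->15; deleted nodes 16; deleted edges (16,0,has); (16,13,has); (16,15,has); added nodes 20, 21, 22, 23, 24, 25, 26; added edges (23,0,has); (23,20,has); (23,22,has); (24,13,has); (24,20,has); (24,21,has); (25,15,has); (25,21,has); (25,22,has); (26,20,has); (26,21,has); (26,22,has); result: nodes: 0:pt, 2:pt, 3:pt, 4:pt, 6:pt, 7:pt, 8:F, 13:pt, 14:pt, 15:pt, 17:F, 18:F, 19:F, 20:pt, 21:pt, 22:pt, 23:F, 24:F, 25:F, 26:F edges: (8,2,has); (8,2,hask); (8,3,has); (8,7,has); (17,3,has); (17,13,has); (17,14,has); (18,6,has); (18,14,has); (18,15,has); (19,13,has); (19,14,has); (19,15,has); (23,0,has); (23,20,has); (23,22,has); (24,13,has); (24,20,has); (24,21,has); (25,15,has); (25,21,has); (25,22,has); (26,20,has); (26,21,has); (26,22,has)
step 3: rule r1; match: 0->17, 1->3, 2->13, 3->14; deleted nodes 17; deleted edges (17,3,has); (17,13,has); (17,14,has); added nodes 27, 28, 29, 30, 31, 32, 33; added edges (30,3,has); (30,27,has); (30,29,has); (31,13,has); (31,27,has); (31,28,has); (32,14,has); (32,28,has); (32,29,has); (33,27,has); (33,28,has); (33,29,has); result: nodes: 0:pt, 2:pt, 3:pt, 4:pt, 6:pt, 7:pt, 8:F, 13:pt, 14:pt, 15:pt, 18:F, 19:F, 20:pt, 21:pt, 22:pt, 23:F, 24:F, 25:F, 26:F, 27:pt, 28:pt, 29:pt, 30:F, 31:F, 32:F, 33:F edges: (8,2,has); (8,2,hask); (8,3,has); (8,7,has); (18,6,has); (18,14,has); (18,15,has); (19,13,has); (19,14,has); (19,15,has); (23,0,has); (23,20,has); (23,22,has); (24,13,has); (24,20,has); (24,21,has); (25,15,has); (25,21,has); (25,22,has); (26,20,has); (26,21,has); (26,22,has); (30,3,has); (30,27,has); (30,29,has); (31,13,has); (31,27,has); (31,28,has); (32,14,has); (32,28,has); (32,29,has); (33,27,has); (33,28,has); (33,29,has)
final:
nodes: 0:pt, 2:pt, 3:pt, 4:pt, 6:pt, 7:pt, 8:F, 13:pt, 14:pt, 15:pt, 18:F, 19:F, 20:pt, 21:pt, 22:pt, 23:F, 24:F, 25:F, 26:F, 27:pt, 28:pt, 29:pt, 30:F, 31:F, 32:F, 33:F
edges: (8,2,has); (8,2,hask); (8,3,has); (8,7,has); (18,6,has); (18,14,has); (18,15,has); (19,13,has); (19,14,has); (19,15,has); (23,0,has); (23,20,has); (23,22,has); (24,13,has); (24,20,has); (24,21,has); (25,15,has); (25,21,has); (25,22,has); (26,20,has); (26,21,has); (26,22,has); (30,3,has); (30,27,has); (30,29,has); (31,13,has); (31,27,has); (31,28,has); (32,14,has); (32,28,has); (32,29,has); (33,27,has); (33,28,has); (33,29,has)


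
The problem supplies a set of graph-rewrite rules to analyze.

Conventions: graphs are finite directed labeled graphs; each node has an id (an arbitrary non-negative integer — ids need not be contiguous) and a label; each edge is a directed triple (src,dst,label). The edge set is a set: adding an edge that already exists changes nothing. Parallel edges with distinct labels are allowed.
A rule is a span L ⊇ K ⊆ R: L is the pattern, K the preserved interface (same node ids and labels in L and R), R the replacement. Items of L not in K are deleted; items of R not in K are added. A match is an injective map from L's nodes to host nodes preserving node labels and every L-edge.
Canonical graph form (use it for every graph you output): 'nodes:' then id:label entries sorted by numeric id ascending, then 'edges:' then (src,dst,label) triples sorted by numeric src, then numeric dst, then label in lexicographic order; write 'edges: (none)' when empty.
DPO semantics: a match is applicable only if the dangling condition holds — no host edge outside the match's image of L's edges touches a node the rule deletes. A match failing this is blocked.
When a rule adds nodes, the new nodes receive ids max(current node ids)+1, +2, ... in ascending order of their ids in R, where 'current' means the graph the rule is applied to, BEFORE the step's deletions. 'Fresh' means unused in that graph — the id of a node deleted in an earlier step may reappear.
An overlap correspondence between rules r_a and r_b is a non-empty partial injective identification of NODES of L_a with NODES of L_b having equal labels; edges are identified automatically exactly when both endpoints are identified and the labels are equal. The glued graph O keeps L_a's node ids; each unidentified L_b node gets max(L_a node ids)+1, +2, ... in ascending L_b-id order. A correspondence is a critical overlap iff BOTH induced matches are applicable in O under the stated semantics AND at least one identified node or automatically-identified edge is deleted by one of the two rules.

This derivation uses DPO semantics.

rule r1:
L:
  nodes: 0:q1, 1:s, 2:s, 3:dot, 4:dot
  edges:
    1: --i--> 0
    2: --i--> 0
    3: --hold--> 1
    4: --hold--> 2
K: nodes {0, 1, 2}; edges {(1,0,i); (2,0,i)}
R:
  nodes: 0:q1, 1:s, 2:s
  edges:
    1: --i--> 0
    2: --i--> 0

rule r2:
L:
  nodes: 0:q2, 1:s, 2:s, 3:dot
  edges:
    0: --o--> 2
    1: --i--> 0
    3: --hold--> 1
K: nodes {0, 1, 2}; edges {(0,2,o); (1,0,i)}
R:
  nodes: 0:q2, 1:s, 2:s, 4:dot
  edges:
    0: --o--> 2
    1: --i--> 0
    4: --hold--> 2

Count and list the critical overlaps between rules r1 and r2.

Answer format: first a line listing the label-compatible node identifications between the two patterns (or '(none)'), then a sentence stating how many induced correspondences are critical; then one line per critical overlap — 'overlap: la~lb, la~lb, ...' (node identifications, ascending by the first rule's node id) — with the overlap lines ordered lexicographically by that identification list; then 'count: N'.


label-compatible node identifications between L(r1) and L(r2): 1~1, 1~2, 2~1, 2~2, 3~3, 4~3
4 of the induced correspondences are critical overlaps of r1 and r2.
overlap: 1~1, 2~2, 3~3
overlap: 1~1, 3~3
overlap: 1~2, 2~1, 4~3
overlap: 2~1, 4~3
count: 4


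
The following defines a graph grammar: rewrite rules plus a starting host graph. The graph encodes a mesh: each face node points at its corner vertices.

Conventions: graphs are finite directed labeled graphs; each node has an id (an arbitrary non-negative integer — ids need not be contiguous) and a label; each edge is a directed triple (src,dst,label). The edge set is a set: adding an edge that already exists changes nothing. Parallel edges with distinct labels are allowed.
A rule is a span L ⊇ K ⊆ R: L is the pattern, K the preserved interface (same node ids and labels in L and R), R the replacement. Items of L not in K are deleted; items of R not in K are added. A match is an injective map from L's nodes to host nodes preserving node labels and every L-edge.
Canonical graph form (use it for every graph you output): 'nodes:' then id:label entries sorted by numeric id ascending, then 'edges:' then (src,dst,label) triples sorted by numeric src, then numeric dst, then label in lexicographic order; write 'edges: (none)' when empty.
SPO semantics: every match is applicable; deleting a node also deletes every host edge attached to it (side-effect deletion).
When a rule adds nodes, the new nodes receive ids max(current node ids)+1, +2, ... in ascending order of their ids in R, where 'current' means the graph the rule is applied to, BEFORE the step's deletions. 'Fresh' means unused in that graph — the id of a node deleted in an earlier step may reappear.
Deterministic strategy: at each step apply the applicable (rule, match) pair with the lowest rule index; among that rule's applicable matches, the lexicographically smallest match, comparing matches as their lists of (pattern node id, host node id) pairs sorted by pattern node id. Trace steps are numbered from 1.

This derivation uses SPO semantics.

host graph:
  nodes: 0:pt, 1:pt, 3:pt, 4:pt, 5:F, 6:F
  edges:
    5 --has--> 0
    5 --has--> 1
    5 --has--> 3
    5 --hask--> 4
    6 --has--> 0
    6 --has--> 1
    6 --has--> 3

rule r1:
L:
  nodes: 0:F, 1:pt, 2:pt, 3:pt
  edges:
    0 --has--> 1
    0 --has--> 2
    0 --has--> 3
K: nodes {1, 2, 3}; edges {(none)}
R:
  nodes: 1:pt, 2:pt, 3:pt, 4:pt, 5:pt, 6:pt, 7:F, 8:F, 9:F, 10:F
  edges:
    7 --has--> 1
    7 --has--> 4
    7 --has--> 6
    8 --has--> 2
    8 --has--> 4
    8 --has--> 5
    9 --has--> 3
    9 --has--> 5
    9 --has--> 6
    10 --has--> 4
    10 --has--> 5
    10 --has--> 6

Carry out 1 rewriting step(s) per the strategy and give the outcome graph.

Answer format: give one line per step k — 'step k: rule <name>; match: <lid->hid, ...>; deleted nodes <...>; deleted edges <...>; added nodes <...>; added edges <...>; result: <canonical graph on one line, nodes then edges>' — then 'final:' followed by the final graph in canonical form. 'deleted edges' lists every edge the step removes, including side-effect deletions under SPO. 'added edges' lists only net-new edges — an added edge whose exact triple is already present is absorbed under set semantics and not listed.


step 1: rule r1; match: 0->5, 1->0, 2->1, 3->3; deleted nodes 5; deleted edges (5,0,has); (5,1,has); (5,3,has); (5,4,hask); added nodes 7, 8, 9, 10, 11, 12, 13; added edges (10,0,has); (10,7,has); (10,9,has); (11,1,has); (11,7,has); (11,8,has); (12,3,has); (12,8,has); (12,9,has); (13,7,has); (13,8,has); (13,9,has); result: nodes: 0:pt, 1:pt, 3:pt, 4:pt, 6:F, 7:pt, 8:pt, 9:pt, 10:F, 11:F, 12:F, 13:F edges: (6,0,has); (6,1,has); (6,3,has); (10,0,has); (10,7,has); (10,9,has); (11,1,has); (11,7,has); (11,8,has); (12,3,has); (12,8,has); (12,9,has); (13,7,has); (13,8,has); (13,9,has)
final:
nodes: 0:pt, 1:pt, 3:pt, 4:pt, 6:F, 7:pt, 8:pt, 9:pt, 10:F, 11:F, 12:F, 13:F
edges: (6,0,has); (6,1,has); (6,3,has); (10,0,has); (10,7,has); (10,9,has); (11,1,has); (11,7,has); (11,8,has); (12,3,has); (12,8,has); (12,9,has); (13,7,has); (13,8,has); (13,9,has)


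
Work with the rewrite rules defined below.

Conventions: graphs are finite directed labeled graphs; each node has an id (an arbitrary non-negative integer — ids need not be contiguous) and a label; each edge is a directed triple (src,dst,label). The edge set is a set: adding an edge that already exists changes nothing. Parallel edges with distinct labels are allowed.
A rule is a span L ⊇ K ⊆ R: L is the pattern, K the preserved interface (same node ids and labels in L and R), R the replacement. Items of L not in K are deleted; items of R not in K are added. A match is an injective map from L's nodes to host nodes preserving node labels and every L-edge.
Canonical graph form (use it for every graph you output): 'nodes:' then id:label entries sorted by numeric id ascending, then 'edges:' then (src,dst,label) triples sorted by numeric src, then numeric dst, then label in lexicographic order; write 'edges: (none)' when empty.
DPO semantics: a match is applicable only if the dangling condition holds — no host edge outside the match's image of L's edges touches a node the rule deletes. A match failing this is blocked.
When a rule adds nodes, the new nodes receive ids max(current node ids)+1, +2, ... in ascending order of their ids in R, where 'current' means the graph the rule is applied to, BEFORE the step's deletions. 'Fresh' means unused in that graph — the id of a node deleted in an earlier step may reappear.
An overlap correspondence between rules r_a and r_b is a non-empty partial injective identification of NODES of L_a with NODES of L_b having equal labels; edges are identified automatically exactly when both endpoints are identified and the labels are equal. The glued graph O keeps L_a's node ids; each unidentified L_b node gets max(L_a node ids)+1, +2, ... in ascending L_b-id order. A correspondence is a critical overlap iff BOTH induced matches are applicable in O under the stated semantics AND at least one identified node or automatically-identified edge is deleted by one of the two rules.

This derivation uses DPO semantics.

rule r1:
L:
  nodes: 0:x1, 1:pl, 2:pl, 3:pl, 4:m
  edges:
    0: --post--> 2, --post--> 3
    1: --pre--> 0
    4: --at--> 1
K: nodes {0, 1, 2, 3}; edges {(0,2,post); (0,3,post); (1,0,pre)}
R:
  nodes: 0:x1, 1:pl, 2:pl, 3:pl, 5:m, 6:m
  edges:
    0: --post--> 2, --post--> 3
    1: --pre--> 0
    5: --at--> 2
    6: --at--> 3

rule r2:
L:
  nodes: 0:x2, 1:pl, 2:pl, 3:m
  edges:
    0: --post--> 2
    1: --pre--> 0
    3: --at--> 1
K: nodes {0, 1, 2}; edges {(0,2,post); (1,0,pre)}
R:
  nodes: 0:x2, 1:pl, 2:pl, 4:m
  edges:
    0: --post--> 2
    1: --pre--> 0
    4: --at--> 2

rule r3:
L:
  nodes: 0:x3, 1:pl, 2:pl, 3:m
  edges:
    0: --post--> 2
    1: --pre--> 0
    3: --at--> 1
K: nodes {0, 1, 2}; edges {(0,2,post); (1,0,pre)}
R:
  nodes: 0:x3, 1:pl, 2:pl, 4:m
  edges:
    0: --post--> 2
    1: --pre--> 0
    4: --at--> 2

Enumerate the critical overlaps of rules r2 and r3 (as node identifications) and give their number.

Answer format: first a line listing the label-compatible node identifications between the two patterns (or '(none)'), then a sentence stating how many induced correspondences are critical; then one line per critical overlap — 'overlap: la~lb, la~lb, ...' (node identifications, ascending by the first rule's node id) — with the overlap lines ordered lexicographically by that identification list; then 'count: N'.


label-compatible node identifications between L(r2) and L(r3): 1~1, 1~2, 2~1, 2~2, 3~3
2 of the induced correspondences are critical overlaps of r2 and r3.
overlap: 1~1, 2~2, 3~3
overlap: 1~1, 3~3
count: 2


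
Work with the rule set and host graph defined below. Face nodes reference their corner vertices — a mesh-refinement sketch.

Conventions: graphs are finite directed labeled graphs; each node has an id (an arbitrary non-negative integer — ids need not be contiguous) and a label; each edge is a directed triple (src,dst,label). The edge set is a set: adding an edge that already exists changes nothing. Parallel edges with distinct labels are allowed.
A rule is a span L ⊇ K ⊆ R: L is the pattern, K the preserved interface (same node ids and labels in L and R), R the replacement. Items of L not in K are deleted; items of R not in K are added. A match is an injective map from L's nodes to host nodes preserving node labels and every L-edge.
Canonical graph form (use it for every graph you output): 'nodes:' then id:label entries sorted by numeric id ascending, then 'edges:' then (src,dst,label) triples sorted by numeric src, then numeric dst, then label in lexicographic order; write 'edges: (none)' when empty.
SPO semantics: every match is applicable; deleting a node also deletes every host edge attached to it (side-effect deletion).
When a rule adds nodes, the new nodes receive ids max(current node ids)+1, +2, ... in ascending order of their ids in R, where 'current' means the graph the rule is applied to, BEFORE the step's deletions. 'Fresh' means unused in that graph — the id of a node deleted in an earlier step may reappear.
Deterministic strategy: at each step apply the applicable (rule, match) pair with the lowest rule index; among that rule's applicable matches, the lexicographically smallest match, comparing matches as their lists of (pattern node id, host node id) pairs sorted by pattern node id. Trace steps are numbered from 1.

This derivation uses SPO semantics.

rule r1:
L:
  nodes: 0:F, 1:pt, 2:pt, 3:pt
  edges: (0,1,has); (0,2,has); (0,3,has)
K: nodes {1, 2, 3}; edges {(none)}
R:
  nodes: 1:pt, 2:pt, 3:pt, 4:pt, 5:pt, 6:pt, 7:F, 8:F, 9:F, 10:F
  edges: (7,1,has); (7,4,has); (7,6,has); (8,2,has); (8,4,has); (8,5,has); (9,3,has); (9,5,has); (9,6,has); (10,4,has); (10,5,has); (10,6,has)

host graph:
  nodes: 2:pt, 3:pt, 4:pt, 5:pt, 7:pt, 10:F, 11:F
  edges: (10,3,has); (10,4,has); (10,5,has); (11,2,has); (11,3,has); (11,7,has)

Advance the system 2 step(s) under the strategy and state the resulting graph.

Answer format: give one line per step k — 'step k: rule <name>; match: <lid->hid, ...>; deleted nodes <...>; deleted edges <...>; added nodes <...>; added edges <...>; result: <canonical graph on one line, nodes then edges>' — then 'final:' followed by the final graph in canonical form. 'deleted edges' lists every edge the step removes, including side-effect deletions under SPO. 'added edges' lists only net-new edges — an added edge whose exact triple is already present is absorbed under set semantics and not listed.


step 1: rule r1; match: 0->10, 1->3, 2->4, 3->5; deleted nodes 10; deleted edges (10,3,has); (10,4,has); (10,5,has); added nodes 12, 13, 14, 15, 16, 17, 18; added edges (15,3,has); (15,12,has); (15,14,has); (16,4,has); (16,12,has); (16,13,has); (17,5,has); (17,13,has); (17,14,has); (18,12,has); (18,13,has); (18,14,has); result: nodes: 2:pt, 3:pt, 4:pt, 5:pt, 7:pt, 11:F, 12:pt, 13:pt, 14:pt, 15:F, 16:F, 17:F, 18:F edges: (11,2,has); (11,3,has); (11,7,has); (15,3,has); (15,12,has); (15,14,has); (16,4,has); (16,12,has); (16,13,has); (17,5,has); (17,13,has); (17,14,has); (18,12,has); (18,13,has); (18,14,has)
step 2: rule r1; match: 0->11, 1->2, 2->3, 3->7; deleted nodes 11; deleted edges (11,2,has); (11,3,has); (11,7,has); added nodes 19, 20, 21, 22, 23, 24, 25; added edges (22,2,has); (22,19,has); (22,21,has); (23,3,has); (23,19,has); (23,20,has); (24,7,has); (24,20,has); (24,21,has); (25,19,has); (25,20,has); (25,21,has); result: nodes: 2:pt, 3:pt, 4:pt, 5:pt, 7:pt, 12:pt, 13:pt, 14:pt, 15:F, 16:F, 17:F, 18:F, 19:pt, 20:pt, 21:pt, 22:F, 23:F, 24:F, 25:F edges: (15,3,has); (15,12,has); (15,14,has); (16,4,has); (16,12,has); (16,13,has); (17,5,has); (17,13,has); (17,14,has); (18,12,has); (18,13,has); (18,14,has); (22,2,has); (22,19,has); (22,21,has); (23,3,has); (23,19,has); (23,20,has); (24,7,has); (24,20,has); (24,21,has); (25,19,has); (25,20,has); (25,21,has)
final:
nodes: 2:pt, 3:pt, 4:pt, 5:pt, 7:pt, 12:pt, 13:pt, 14:pt, 15:F, 16:F, 17:F, 18:F, 19:pt, 20:pt, 21:pt, 22:F, 23:F, 24:F, 25:F
edges: (15,3,has); (15,12,has); (15,14,has); (16,4,has); (16,12,has); (16,13,has); (17,5,has); (17,13,has); (17,14,has); (18,12,has); (18,13,has); (18,14,has); (22,2,has); (22,19,has); (22,21,has); (23,3,has); (23,19,has); (23,20,has); (24,7,has); (24,20,has); (24,21,has); (25,19,has); (25,20,has); (25,21,has)


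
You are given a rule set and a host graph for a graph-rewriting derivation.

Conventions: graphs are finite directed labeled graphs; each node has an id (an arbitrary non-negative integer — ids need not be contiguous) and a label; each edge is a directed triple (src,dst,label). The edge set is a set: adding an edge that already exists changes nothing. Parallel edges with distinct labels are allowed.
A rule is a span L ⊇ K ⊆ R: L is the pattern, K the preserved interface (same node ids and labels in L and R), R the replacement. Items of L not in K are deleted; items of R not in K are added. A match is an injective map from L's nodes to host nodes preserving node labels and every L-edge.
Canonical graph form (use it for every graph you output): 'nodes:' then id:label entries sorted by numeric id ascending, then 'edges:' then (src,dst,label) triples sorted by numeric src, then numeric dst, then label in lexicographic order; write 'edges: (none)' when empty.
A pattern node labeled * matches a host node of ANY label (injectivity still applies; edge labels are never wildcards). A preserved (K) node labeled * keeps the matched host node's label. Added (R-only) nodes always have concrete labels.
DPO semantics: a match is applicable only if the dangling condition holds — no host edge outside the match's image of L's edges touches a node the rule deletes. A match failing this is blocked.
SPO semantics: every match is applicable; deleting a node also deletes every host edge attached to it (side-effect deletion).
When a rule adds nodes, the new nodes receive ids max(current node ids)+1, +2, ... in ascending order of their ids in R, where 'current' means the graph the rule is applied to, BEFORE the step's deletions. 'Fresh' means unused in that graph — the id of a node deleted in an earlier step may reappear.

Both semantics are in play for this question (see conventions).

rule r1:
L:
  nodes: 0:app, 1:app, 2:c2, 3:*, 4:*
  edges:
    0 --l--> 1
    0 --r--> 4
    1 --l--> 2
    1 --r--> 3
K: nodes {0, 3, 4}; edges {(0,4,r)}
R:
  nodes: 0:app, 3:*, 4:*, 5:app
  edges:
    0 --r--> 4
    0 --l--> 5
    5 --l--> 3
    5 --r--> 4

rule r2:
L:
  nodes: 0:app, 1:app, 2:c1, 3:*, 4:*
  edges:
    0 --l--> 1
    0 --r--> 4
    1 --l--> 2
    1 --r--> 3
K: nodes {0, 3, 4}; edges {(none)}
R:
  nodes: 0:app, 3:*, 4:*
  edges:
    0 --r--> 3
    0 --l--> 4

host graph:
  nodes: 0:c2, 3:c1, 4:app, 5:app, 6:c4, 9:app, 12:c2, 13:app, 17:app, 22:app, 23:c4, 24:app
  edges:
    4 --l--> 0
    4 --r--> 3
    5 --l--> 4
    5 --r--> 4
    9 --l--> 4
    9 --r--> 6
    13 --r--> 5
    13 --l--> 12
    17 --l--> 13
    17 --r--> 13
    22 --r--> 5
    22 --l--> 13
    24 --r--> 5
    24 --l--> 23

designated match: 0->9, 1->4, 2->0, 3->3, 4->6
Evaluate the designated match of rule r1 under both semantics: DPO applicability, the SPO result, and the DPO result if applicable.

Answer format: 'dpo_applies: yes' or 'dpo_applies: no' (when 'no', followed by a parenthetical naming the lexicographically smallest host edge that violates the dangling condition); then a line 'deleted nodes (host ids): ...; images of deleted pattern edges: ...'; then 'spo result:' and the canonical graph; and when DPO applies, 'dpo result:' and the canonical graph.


dpo_applies: no
(the rule deletes node 4, which keeps host edge (5,4,l) outside the match image — the dangling condition fails, DPO blocks; SPO proceeds and side-deletes such edges)
deleted nodes (host ids): 0, 4; images of deleted pattern edges: (4,0,l); (4,3,r); (9,4,l)
spo result:
nodes: 3:c1, 5:app, 6:c4, 9:app, 12:c2, 13:app, 17:app, 22:app, 23:c4, 24:app, 25:app
edges: (9,6,r); (9,25,l); (13,5,r); (13,12,l); (17,13,l); (17,13,r); (22,5,r); (22,13,l); (24,5,r); (24,23,l); (25,3,l); (25,6,r)


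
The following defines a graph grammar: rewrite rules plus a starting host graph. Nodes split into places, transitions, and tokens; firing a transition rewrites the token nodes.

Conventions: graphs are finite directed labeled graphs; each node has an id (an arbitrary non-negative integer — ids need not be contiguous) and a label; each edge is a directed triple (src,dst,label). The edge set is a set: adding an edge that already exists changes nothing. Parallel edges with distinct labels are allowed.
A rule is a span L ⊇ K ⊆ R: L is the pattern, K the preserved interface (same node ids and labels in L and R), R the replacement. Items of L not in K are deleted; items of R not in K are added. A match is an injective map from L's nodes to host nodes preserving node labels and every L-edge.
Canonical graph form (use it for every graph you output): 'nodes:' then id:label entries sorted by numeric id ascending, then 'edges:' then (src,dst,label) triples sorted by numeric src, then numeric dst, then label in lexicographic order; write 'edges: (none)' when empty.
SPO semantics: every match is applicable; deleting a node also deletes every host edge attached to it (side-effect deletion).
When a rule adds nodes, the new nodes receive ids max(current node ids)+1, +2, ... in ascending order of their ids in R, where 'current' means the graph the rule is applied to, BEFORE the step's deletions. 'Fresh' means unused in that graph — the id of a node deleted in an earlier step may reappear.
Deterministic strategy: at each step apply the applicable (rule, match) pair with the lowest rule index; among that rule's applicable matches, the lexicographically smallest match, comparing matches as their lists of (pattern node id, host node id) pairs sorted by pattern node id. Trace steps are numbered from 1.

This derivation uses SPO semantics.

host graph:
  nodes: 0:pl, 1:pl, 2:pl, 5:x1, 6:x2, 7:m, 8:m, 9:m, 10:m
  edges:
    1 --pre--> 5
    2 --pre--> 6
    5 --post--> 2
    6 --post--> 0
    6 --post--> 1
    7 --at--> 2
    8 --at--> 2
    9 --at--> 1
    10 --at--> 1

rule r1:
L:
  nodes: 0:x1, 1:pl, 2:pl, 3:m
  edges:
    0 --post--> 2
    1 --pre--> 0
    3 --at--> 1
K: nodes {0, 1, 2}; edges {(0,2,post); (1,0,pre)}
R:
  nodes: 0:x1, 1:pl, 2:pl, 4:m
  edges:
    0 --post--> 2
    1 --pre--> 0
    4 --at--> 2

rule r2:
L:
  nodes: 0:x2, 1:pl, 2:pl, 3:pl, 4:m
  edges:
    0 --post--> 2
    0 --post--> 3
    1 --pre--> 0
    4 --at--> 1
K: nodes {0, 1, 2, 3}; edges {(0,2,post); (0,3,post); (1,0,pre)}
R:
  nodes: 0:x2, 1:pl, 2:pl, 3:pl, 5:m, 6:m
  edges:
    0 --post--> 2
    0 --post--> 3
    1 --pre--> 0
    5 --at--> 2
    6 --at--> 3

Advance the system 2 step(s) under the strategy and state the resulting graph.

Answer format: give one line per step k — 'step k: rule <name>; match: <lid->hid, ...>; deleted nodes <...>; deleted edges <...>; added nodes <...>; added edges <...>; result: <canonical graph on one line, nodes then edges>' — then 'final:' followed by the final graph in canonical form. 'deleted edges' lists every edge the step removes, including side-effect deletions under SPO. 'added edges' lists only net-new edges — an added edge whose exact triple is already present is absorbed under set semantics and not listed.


step 1: rule r1; match: 0->5, 1->1, 2->2, 3->9; deleted nodes 9; deleted edges (9,1,at); added nodes 11; added edges (11,2,at); result: nodes: 0:pl, 1:pl, 2:pl, 5:x1, 6:x2, 7:m, 8:m, 10:m, 11:m edges: (1,5,pre); (2,6,pre); (5,2,post); (6,0,post); (6,1,post); (7,2,at); (8,2,at); (10,1,at); (11,2,at)
step 2: rule r1; match: 0->5, 1->1, 2->2, 3->10; deleted nodes 10; deleted edges (10,1,at); added nodes 12; added edges (12,2,at); result: nodes: 0:pl, 1:pl, 2:pl, 5:x1, 6:x2, 7:m, 8:m, 11:m, 12:m edges: (1,5,pre); (2,6,pre); (5,2,post); (6,0,post); (6,1,post); (7,2,at); (8,2,at); (11,2,at); (12,2,at)
final:
nodes: 0:pl, 1:pl, 2:pl, 5:x1, 6:x2, 7:m, 8:m, 11:m, 12:m
edges: (1,5,pre); (2,6,pre); (5,2,post); (6,0,post); (6,1,post); (7,2,at); (8,2,at); (11,2,at); (12,2,at)
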